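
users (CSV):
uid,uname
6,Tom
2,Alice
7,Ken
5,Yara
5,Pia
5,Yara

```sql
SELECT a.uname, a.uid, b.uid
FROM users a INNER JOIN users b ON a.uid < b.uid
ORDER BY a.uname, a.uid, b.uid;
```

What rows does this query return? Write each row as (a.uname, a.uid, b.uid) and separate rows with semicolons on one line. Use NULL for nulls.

INNER JOIN keeps only pairs where the ON condition holds.
Matching on a.uid < b.uid.
- a (uid=6) pairs with 1 row(s) of b.
- a (uid=2) pairs with 5 row(s) of b.
- a (uid=7) has no partner → excluded.
- a (uid=5) pairs with 2 row(s) of b.
- a (uid=5) pairs with 2 row(s) of b.
- a (uid=5) pairs with 2 row(s) of b.

(Alice, 2, 5); (Alice, 2, 5); (Alice, 2, 5); (Alice, 2, 6); (Alice, 2, 7); (Pia, 5, 6); (Pia, 5, 7); (Tom, 6, 7); (Yara, 5, 6); (Yara, 5, 6); (Yara, 5, 7); (Yara, 5, 7)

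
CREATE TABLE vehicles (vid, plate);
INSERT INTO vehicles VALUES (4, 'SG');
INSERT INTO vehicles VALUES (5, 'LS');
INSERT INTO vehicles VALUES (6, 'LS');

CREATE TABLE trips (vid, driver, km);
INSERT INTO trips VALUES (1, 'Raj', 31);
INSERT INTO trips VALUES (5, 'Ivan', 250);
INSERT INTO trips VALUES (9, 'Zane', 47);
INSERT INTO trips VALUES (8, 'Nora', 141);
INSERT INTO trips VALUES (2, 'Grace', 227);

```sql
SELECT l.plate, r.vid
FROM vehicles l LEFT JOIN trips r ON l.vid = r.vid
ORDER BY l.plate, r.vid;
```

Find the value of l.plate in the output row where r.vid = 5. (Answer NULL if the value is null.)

LS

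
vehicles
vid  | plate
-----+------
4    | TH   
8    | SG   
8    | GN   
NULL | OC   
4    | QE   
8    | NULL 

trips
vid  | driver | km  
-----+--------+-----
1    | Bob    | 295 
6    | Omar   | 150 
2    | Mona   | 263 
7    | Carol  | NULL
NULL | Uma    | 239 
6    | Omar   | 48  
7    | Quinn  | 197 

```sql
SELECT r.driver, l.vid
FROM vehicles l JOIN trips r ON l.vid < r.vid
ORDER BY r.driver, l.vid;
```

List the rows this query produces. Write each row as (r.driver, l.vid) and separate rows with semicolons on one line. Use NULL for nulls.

INNER JOIN keeps only pairs where the ON condition holds.
Matching on l.vid < r.vid. A NULL in a compared column never satisfies the condition.
- l row (vid=4): matches 4 r row(s) → 4 output row(s).
- l row (vid=8): no match → dropped.
- l row (vid=8): no match → dropped.
- l row (vid=NULL): no match → dropped.
- l row (vid=4): matches 4 r row(s) → 4 output row(s).
- l row (vid=8): no match → dropped.
After projecting and ordering:
r.driver | l.vid
Carol | 4
Carol | 4
Omar | 4
Omar | 4
Omar | 4
Omar | 4
Quinn | 4
Quinn | 4

(Carol, 4); (Carol, 4); (Omar, 4); (Omar, 4); (Omar, 4); (Omar, 4); (Quinn, 4); (Quinn, 4)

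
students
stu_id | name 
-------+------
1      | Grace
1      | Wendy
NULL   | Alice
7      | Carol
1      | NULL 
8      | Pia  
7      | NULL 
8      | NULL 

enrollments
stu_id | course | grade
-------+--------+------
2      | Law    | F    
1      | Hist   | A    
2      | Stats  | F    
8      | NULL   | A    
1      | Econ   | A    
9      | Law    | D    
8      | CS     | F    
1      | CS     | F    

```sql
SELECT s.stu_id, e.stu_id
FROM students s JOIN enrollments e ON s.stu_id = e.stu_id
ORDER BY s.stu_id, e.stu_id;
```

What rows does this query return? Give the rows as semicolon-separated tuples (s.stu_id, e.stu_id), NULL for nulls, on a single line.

INNER JOIN keeps only pairs where the ON condition holds.
Matching on s.stu_id = e.stu_id. A NULL in a compared column never satisfies the condition.
- s row (stu_id=1): matches 3 e row(s) → 3 output row(s).
- s row (stu_id=1): matches 3 e row(s) → 3 output row(s).
- s row (stu_id=NULL): no match → dropped.
- s row (stu_id=7): no match → dropped.
- s row (stu_id=1): matches 3 e row(s) → 3 output row(s).
- s row (stu_id=8): matches 2 e row(s) → 2 output row(s).
- s row (stu_id=7): no match → dropped.
- s row (stu_id=8): matches 2 e row(s) → 2 output row(s).

(1, 1); (1, 1); (1, 1); (1, 1); (1, 1); (1, 1); (1, 1); (1, 1); (1, 1); (8, 8); (8, 8); (8, 8); (8, 8)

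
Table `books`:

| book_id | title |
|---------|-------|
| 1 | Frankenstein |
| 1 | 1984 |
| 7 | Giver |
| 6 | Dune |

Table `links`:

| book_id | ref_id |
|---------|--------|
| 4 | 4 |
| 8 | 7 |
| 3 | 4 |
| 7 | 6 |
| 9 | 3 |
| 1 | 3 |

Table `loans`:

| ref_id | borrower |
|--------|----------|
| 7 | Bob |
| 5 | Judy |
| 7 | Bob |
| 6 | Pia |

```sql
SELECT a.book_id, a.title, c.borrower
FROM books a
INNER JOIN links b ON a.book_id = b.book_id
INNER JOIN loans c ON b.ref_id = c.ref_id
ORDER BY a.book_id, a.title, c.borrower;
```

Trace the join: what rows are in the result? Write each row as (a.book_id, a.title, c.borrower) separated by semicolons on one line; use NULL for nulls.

(7, Giver, Pia)

Evaluate left to right. First `books a INNER JOIN links b` on book_id: 3 row(s).
Then INNER JOIN `loans c` on ref_id: keep only rows whose b.ref_id appears in c.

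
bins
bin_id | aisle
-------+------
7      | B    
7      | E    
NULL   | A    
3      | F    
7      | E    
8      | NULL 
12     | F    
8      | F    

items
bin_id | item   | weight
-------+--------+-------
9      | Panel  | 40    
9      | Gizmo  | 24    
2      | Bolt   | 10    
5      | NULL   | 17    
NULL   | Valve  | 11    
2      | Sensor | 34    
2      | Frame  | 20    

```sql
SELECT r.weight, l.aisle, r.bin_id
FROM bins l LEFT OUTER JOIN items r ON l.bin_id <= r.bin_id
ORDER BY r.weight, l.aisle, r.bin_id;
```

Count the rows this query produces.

15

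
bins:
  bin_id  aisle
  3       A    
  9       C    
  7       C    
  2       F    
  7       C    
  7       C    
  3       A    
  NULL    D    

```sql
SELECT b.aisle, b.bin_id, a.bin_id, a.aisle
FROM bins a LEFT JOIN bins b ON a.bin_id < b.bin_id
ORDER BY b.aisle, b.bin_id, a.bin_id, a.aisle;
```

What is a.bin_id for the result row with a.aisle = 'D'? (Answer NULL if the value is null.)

NULL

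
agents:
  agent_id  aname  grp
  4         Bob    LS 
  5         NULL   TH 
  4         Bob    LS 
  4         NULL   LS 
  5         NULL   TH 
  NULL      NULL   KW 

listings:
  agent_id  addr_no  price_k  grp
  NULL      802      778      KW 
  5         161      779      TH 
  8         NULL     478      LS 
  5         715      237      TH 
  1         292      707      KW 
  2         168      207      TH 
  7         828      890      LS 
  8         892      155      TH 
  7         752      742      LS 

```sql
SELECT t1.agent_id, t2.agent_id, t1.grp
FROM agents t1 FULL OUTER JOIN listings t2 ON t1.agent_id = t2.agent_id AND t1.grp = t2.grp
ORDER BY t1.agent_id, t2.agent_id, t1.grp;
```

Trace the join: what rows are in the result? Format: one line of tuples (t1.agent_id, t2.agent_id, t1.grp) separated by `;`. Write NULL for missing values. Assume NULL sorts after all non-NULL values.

(4, NULL, LS); (4, NULL, LS); (4, NULL, LS); (5, 5, TH); (5, 5, TH); (5, 5, TH); (5, 5, TH); (NULL, 1, NULL); (NULL, 2, NULL); (NULL, 7, NULL); (NULL, 7, NULL); (NULL, 8, NULL); (NULL, 8, NULL); (NULL, NULL, KW); (NULL, NULL, NULL)

FULL OUTER JOIN keeps every row from both sides; unmatched rows get NULL for the other side's columns.
Matching on t1.agent_id = t2.agent_id AND t1.grp = t2.grp. A NULL in a compared column never satisfies the condition.
- t1 (agent_id=4, grp=LS) has no partner → padded with NULL.
- t1 (agent_id=5, grp=TH) pairs with 2 row(s) of t2.
- t1 (agent_id=4, grp=LS) has no partner → padded with NULL.
- t1 (agent_id=4, grp=LS) has no partner → padded with NULL.
- t1 (agent_id=5, grp=TH) pairs with 2 row(s) of t2.
- t1 (agent_id=NULL, grp=KW) has no partner → padded with NULL.
- plus 7 unmatched t2 row(s), each kept with NULL t1 columns.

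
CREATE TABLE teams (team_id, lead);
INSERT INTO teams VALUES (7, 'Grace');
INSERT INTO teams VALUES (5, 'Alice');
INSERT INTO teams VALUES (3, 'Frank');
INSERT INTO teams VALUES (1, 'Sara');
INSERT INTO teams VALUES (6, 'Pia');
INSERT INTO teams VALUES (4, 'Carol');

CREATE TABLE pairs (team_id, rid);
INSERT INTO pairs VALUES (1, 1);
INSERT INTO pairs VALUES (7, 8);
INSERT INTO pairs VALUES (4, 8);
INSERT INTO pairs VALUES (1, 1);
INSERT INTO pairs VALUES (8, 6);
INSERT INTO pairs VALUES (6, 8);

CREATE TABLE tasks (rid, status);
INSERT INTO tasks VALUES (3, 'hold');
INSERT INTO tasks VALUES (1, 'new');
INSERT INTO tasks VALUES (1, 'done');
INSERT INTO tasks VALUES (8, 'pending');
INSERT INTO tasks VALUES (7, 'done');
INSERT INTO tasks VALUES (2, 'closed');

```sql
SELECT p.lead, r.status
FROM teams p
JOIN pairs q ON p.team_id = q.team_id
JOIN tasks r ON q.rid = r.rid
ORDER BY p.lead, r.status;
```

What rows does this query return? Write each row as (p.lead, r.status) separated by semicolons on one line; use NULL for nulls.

Step 1 — p INNER JOIN q on team_id → 5 row(s).
Then INNER JOIN `tasks r` on rid: keep only rows whose q.rid appears in r.

(Carol, pending); (Grace, pending); (Pia, pending); (Sara, done); (Sara, done); (Sara, new); (Sara, new)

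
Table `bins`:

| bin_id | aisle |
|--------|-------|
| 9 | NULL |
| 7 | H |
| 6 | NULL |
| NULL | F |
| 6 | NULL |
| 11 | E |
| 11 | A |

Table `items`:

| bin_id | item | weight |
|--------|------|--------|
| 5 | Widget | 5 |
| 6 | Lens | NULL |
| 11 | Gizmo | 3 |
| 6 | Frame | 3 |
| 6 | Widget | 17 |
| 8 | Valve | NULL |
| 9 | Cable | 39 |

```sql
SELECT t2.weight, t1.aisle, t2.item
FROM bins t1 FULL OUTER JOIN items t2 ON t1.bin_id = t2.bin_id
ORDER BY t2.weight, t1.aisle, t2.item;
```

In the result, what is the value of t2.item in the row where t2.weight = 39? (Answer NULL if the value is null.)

Cable

FULL OUTER JOIN keeps every row from both sides; unmatched rows get NULL for the other side's columns.
Matching on t1.bin_id = t2.bin_id. A NULL in a compared column never satisfies the condition.
- t1 (bin_id=9) pairs with 1 row(s) of t2.
- t1 (bin_id=7) has no partner → padded with NULL.
- t1 (bin_id=6) pairs with 3 row(s) of t2.
- t1 (bin_id=NULL) has no partner → padded with NULL.
- t1 (bin_id=6) pairs with 3 row(s) of t2.
- t1 (bin_id=11) pairs with 1 row(s) of t2.
- t1 (bin_id=11) pairs with 1 row(s) of t2.
- 2 t2 row(s) had no t1 match → kept, t1 columns NULL.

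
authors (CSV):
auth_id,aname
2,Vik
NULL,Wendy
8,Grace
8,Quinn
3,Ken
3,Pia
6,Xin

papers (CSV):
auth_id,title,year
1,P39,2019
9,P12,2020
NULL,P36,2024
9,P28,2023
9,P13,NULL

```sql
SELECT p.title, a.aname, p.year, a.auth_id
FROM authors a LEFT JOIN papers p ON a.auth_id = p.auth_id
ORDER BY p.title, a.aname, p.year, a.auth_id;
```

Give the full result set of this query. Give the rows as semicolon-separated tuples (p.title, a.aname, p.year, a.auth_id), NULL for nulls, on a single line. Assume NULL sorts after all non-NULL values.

LEFT JOIN keeps every row from `authors`; unmatched rows get NULL for `papers`'s columns.
Matching on a.auth_id = p.auth_id. A NULL in a compared column never satisfies the condition.
Matched pairs: 0; unmatched a rows kept: 7.

(NULL, Grace, NULL, 8); (NULL, Ken, NULL, 3); (NULL, Pia, NULL, 3); (NULL, Quinn, NULL, 8); (NULL, Vik, NULL, 2); (NULL, Wendy, NULL, NULL); (NULL, Xin, NULL, 6)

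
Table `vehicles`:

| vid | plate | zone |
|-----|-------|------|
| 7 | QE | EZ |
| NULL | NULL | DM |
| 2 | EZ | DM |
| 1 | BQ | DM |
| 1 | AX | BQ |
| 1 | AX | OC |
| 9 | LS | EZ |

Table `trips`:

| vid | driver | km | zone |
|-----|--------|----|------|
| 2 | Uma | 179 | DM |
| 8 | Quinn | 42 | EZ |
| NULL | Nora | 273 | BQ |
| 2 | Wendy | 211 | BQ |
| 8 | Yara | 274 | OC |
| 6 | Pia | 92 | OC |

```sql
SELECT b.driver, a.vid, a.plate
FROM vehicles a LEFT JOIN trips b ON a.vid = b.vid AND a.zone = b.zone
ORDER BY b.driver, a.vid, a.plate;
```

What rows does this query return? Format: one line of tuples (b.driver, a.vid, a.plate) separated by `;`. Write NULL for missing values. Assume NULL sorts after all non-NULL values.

(Uma, 2, EZ); (NULL, 1, AX); (NULL, 1, AX); (NULL, 1, BQ); (NULL, 7, QE); (NULL, 9, LS); (NULL, NULL, NULL)

LEFT JOIN keeps every row from `vehicles`; unmatched rows get NULL for `trips`'s columns.
Matching on a.vid = b.vid AND a.zone = b.zone. A NULL in a compared column never satisfies the condition.
Matched pairs: 1; unmatched a rows kept: 6.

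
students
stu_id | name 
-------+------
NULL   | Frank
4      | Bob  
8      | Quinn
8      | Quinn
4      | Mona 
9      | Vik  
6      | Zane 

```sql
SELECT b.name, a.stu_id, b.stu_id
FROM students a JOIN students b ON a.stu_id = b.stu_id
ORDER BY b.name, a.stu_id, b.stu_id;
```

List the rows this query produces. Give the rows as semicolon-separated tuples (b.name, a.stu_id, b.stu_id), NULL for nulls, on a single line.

(Bob, 4, 4); (Bob, 4, 4); (Mona, 4, 4); (Mona, 4, 4); (Quinn, 8, 8); (Quinn, 8, 8); (Quinn, 8, 8); (Quinn, 8, 8); (Vik, 9, 9); (Zane, 6, 6)

INNER JOIN keeps only pairs where the ON condition holds.
Matching on a.stu_id = b.stu_id. A NULL in a compared column never satisfies the condition.
- stu_id=NULL: no matching b row, dropped.
- stu_id=4: 2 matching b row(s), so 2 row(s) emitted.
- stu_id=8: 2 matching b row(s), so 2 row(s) emitted.
- stu_id=8: 2 matching b row(s), so 2 row(s) emitted.
- stu_id=4: 2 matching b row(s), so 2 row(s) emitted.
- stu_id=9: 1 matching b row(s), so 1 row(s) emitted.
- stu_id=6: 1 matching b row(s), so 1 row(s) emitted.
After projecting and ordering:
b.name | a.stu_id | b.stu_id
Bob | 4 | 4
Bob | 4 | 4
Mona | 4 | 4
Mona | 4 | 4
Quinn | 8 | 8
Quinn | 8 | 8
Quinn | 8 | 8
Quinn | 8 | 8
Vik | 9 | 9
Zane | 6 | 6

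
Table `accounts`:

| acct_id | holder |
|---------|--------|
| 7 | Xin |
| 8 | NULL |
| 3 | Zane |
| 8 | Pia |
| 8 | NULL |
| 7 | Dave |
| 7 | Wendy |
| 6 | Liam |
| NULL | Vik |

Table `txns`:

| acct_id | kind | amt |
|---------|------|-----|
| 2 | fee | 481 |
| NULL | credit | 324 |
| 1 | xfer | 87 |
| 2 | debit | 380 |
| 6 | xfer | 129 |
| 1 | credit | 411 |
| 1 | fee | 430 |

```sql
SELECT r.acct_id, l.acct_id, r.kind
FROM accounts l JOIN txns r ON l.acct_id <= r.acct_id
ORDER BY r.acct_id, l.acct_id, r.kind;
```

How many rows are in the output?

2

INNER JOIN keeps only pairs where the ON condition holds.
Matching on l.acct_id <= r.acct_id. A NULL in a compared column never satisfies the condition.
- l[0] acct_id=7 → no match; dropped.
- l[1] acct_id=8 → no match; dropped.
- l[2] acct_id=3 → 1 match(es) in r → 1 row(s).
- l[3] acct_id=8 → no match; dropped.
- l[4] acct_id=8 → no match; dropped.
- l[5] acct_id=7 → no match; dropped.
- l[6] acct_id=7 → no match; dropped.
- l[7] acct_id=6 → 1 match(es) in r → 1 row(s).
- l[8] acct_id=NULL → no match; dropped.
Total: 2 rows.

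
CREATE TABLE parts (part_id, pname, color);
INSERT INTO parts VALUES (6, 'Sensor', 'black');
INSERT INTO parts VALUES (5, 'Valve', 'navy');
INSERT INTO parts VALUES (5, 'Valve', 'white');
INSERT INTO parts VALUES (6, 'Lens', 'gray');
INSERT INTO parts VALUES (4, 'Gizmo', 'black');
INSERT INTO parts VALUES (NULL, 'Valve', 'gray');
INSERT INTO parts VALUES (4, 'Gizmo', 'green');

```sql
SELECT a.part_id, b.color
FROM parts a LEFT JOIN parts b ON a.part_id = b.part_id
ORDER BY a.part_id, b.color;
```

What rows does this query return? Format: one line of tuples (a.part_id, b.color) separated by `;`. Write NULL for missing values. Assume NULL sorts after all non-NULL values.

LEFT JOIN keeps every row from `parts a`; unmatched rows get NULL for `parts b`'s columns.
Matching on a.part_id = b.part_id. A NULL in a compared column never satisfies the condition.
- a (part_id=6) pairs with 2 row(s) of b.
- a (part_id=5) pairs with 2 row(s) of b.
- a (part_id=5) pairs with 2 row(s) of b.
- a (part_id=6) pairs with 2 row(s) of b.
- a (part_id=4) pairs with 2 row(s) of b.
- a (part_id=NULL) has no partner → padded with NULL.
- a (part_id=4) pairs with 2 row(s) of b.

(4, black); (4, black); (4, green); (4, green); (5, navy); (5, navy); (5, white); (5, white); (6, black); (6, black); (6, gray); (6, gray); (NULL, NULL)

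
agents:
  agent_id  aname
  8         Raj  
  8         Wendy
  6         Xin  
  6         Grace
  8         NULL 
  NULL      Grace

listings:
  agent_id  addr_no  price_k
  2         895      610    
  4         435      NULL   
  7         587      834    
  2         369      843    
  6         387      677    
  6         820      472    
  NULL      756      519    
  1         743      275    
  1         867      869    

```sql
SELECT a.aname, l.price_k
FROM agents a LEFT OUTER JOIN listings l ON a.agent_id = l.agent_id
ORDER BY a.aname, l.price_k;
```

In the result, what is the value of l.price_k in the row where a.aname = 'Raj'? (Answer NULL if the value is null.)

NULL

LEFT JOIN keeps every row from `agents`; unmatched rows get NULL for `listings`'s columns.
Matching on a.agent_id = l.agent_id. A NULL in a compared column never satisfies the condition.
Matched pairs: 4; unmatched a rows kept: 4.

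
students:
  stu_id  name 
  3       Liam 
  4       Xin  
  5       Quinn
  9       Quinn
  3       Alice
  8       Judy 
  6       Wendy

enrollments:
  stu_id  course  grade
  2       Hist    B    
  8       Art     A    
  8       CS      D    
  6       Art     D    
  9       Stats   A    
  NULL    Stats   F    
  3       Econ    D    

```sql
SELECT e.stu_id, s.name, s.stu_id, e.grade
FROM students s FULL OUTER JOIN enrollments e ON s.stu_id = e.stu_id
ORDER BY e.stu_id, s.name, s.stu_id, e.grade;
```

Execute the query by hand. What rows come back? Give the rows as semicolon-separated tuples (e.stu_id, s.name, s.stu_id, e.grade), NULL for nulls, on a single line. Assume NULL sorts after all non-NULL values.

(2, NULL, NULL, B); (3, Alice, 3, D); (3, Liam, 3, D); (6, Wendy, 6, D); (8, Judy, 8, A); (8, Judy, 8, D); (9, Quinn, 9, A); (NULL, Quinn, 5, NULL); (NULL, Xin, 4, NULL); (NULL, NULL, NULL, F)

FULL OUTER JOIN keeps every row from both sides; unmatched rows get NULL for the other side's columns.
Matching on s.stu_id = e.stu_id. A NULL in a compared column never satisfies the condition.
- stu_id=3: 1 matching e row(s), so 1 row(s) emitted.
- stu_id=4: no e row matches, row kept with e columns NULL.
- stu_id=5: no e row matches, row kept with e columns NULL.
- stu_id=9: 1 matching e row(s), so 1 row(s) emitted.
- stu_id=3: 1 matching e row(s), so 1 row(s) emitted.
- stu_id=8: 2 matching e row(s), so 2 row(s) emitted.
- stu_id=6: 1 matching e row(s), so 1 row(s) emitted.
- 2 e row(s) had no s match → kept, s columns NULL.
After projecting and ordering:
e.stu_id | s.name | s.stu_id | e.grade
2 | NULL | NULL | B
3 | Alice | 3 | D
3 | Liam | 3 | D
6 | Wendy | 6 | D
8 | Judy | 8 | A
8 | Judy | 8 | D
9 | Quinn | 9 | A
NULL | Quinn | 5 | NULL
NULL | Xin | 4 | NULL
NULL | NULL | NULL | F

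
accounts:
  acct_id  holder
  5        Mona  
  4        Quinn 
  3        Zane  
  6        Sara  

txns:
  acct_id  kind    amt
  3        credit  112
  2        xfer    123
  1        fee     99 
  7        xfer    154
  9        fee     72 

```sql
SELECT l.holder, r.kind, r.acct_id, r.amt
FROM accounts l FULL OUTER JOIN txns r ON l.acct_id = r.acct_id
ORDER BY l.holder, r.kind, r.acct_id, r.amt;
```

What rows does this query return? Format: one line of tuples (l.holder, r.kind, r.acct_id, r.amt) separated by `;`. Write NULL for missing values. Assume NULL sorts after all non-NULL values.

FULL OUTER JOIN keeps every row from both sides; unmatched rows get NULL for the other side's columns.
Matching on l.acct_id = r.acct_id.
- acct_id=5: no r row matches, row kept with r columns NULL.
- acct_id=4: no r row matches, row kept with r columns NULL.
- acct_id=3: 1 matching r row(s), so 1 row(s) emitted.
- acct_id=6: no r row matches, row kept with r columns NULL.
- 4 row(s) from r found no l partner → padded with NULL.
After projecting and ordering:
l.holder | r.kind | r.acct_id | r.amt
Mona | NULL | NULL | NULL
Quinn | NULL | NULL | NULL
Sara | NULL | NULL | NULL
Zane | credit | 3 | 112
NULL | fee | 1 | 99
NULL | fee | 9 | 72
NULL | xfer | 2 | 123
NULL | xfer | 7 | 154

(Mona, NULL, NULL, NULL); (Quinn, NULL, NULL, NULL); (Sara, NULL, NULL, NULL); (Zane, credit, 3, 112); (NULL, fee, 1, 99); (NULL, fee, 9, 72); (NULL, xfer, 2, 123); (NULL, xfer, 7, 154)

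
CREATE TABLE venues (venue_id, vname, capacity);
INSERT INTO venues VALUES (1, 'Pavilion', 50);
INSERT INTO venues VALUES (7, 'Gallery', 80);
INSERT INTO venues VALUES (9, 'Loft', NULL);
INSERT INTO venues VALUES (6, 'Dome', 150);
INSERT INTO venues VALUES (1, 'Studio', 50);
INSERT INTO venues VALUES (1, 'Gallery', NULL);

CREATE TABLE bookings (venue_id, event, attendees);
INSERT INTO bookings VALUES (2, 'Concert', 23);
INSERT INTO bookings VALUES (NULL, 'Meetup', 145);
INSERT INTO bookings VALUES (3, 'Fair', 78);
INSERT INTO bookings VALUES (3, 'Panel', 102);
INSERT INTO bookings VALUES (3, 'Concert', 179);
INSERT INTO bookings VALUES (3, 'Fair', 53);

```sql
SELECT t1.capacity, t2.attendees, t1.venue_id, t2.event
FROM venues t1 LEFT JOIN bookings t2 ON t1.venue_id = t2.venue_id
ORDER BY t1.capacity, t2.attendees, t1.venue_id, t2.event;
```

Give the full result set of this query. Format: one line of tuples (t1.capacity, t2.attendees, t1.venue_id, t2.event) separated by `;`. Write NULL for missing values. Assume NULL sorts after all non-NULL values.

(50, NULL, 1, NULL); (50, NULL, 1, NULL); (80, NULL, 7, NULL); (150, NULL, 6, NULL); (NULL, NULL, 1, NULL); (NULL, NULL, 9, NULL)

LEFT JOIN keeps every row from `venues`; unmatched rows get NULL for `bookings`'s columns.
Matching on t1.venue_id = t2.venue_id. A NULL in a compared column never satisfies the condition.
- t1[0] venue_id=1 → no match; kept with NULLs on the t2 side.
- t1[1] venue_id=7 → no match; kept with NULLs on the t2 side.
- t1[2] venue_id=9 → no match; kept with NULLs on the t2 side.
- t1[3] venue_id=6 → no match; kept with NULLs on the t2 side.
- t1[4] venue_id=1 → no match; kept with NULLs on the t2 side.
- t1[5] venue_id=1 → no match; kept with NULLs on the t2 side.
After projecting and ordering:
t1.capacity | t2.attendees | t1.venue_id | t2.event
50 | NULL | 1 | NULL
50 | NULL | 1 | NULL
80 | NULL | 7 | NULL
150 | NULL | 6 | NULL
NULL | NULL | 1 | NULL
NULL | NULL | 9 | NULL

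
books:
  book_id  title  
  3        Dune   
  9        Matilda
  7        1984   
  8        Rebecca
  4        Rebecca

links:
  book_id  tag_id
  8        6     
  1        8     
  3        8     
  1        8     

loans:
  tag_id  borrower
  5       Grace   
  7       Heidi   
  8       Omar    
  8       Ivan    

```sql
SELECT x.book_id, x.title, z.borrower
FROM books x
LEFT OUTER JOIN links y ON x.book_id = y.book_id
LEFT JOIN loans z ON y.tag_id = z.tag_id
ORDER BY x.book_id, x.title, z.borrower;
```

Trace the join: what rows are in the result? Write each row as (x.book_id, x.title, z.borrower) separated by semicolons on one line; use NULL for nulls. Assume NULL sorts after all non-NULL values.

(3, Dune, Ivan); (3, Dune, Omar); (4, Rebecca, NULL); (7, 1984, NULL); (8, Rebecca, NULL); (9, Matilda, NULL)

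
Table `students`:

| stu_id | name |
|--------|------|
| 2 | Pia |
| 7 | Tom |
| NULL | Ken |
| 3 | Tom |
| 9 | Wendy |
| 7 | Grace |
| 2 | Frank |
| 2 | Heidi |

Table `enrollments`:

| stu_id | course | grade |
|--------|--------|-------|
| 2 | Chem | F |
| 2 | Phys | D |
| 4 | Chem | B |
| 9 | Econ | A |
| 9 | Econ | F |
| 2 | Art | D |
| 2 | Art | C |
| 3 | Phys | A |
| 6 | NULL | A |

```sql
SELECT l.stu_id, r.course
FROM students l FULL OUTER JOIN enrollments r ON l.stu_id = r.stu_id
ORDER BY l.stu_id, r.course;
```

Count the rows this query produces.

FULL OUTER JOIN keeps every row from both sides; unmatched rows get NULL for the other side's columns.
Matching on l.stu_id = r.stu_id. A NULL in a compared column never satisfies the condition.
- l row (stu_id=2): matches 4 r row(s) → 4 output row(s).
- l row (stu_id=7): no match → kept, r columns NULL.
- l row (stu_id=NULL): no match → kept, r columns NULL.
- l row (stu_id=3): matches 1 r row(s) → 1 output row(s).
- l row (stu_id=9): matches 2 r row(s) → 2 output row(s).
- l row (stu_id=7): no match → kept, r columns NULL.
- l row (stu_id=2): matches 4 r row(s) → 4 output row(s).
- l row (stu_id=2): matches 4 r row(s) → 4 output row(s).
- 2 r row(s) had no l match → kept, l columns NULL.
Total: 15 matched + 5 padded = 20 rows.

20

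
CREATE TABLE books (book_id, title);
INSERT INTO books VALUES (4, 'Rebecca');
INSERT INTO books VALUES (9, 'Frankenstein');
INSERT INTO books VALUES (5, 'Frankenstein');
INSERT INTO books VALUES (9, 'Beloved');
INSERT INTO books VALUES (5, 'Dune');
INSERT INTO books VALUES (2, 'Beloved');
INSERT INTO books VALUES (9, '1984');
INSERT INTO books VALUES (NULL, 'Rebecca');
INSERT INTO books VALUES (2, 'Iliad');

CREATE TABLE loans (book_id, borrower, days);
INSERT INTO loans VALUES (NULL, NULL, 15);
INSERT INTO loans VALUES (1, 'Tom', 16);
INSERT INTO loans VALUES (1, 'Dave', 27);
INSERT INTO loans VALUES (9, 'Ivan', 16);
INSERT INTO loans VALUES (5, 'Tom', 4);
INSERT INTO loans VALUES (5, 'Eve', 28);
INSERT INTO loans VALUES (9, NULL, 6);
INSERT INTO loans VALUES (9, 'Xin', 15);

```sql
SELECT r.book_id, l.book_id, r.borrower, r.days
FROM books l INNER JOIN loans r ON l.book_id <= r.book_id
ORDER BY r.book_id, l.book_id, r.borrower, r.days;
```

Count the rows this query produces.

INNER JOIN keeps only pairs where the ON condition holds.
Matching on l.book_id <= r.book_id. A NULL in a compared column never satisfies the condition.
- l (book_id=4) pairs with 5 row(s) of r.
- l (book_id=9) pairs with 3 row(s) of r.
- l (book_id=5) pairs with 5 row(s) of r.
- l (book_id=9) pairs with 3 row(s) of r.
- l (book_id=5) pairs with 5 row(s) of r.
- l (book_id=2) pairs with 5 row(s) of r.
- l (book_id=9) pairs with 3 row(s) of r.
- l (book_id=NULL) has no partner → excluded.
- l (book_id=2) pairs with 5 row(s) of r.
Total: 34 rows.

34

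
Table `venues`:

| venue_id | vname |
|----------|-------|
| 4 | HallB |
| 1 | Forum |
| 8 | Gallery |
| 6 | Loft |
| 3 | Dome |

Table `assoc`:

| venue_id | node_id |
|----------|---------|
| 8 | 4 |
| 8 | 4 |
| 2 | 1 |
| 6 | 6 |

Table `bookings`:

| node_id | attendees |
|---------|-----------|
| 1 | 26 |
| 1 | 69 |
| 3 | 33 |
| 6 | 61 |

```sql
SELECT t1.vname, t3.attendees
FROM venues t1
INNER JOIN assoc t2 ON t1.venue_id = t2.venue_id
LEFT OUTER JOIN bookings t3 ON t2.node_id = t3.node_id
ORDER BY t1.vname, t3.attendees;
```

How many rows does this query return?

Step 1 — t1 INNER JOIN t2 on venue_id → 3 row(s).
Then LEFT JOIN `bookings t3` on node_id: each of those 3 rows is kept; rows whose t2.node_id has no match in t3 get NULL for t3's columns.
Result: 3 row(s).

3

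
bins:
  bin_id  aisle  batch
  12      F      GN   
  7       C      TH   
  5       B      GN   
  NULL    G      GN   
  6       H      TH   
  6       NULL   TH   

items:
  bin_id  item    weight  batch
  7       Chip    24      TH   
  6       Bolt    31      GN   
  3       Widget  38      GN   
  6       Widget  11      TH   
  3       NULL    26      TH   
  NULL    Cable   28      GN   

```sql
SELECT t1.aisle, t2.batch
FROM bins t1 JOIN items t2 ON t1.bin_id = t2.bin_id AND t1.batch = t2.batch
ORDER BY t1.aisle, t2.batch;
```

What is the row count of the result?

3

INNER JOIN keeps only pairs where the ON condition holds.
Matching on t1.bin_id = t2.bin_id AND t1.batch = t2.batch. A NULL in a compared column never satisfies the condition.
- bin_id=12, batch=GN: no matching t2 row, dropped.
- bin_id=7, batch=TH: 1 matching t2 row(s), so 1 row(s) emitted.
- bin_id=5, batch=GN: no matching t2 row, dropped.
- bin_id=NULL, batch=GN: no matching t2 row, dropped.
- bin_id=6, batch=TH: 1 matching t2 row(s), so 1 row(s) emitted.
- bin_id=6, batch=TH: 1 matching t2 row(s), so 1 row(s) emitted.
Total: 3 rows.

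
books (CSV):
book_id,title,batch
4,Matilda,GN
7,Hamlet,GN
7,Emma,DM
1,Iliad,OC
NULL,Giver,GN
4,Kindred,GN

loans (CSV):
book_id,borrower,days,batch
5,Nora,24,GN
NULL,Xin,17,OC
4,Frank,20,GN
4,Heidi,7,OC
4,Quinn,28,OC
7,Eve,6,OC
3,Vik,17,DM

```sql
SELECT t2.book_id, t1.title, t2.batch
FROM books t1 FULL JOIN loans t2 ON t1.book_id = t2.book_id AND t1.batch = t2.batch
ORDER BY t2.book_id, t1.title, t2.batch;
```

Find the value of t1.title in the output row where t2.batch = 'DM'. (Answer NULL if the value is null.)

NULL

FULL OUTER JOIN keeps every row from both sides; unmatched rows get NULL for the other side's columns.
Matching on t1.book_id = t2.book_id AND t1.batch = t2.batch. A NULL in a compared column never satisfies the condition.
Matched pairs: 2; unmatched t1 rows kept: 4; unmatched t2 rows kept: 6.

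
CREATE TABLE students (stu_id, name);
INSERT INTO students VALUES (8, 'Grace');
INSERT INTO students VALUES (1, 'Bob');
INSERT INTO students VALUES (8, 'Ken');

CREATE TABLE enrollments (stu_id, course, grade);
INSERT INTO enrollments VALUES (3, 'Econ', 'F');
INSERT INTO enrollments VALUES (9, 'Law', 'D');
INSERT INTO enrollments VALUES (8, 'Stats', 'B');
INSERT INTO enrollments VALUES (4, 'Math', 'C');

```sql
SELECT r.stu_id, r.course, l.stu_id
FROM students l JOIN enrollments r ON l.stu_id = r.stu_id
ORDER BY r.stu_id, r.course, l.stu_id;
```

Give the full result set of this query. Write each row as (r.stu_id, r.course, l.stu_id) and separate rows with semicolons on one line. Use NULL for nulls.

(8, Stats, 8); (8, Stats, 8)

INNER JOIN keeps only pairs where the ON condition holds.
Matching on l.stu_id = r.stu_id.
- l (stu_id=8) pairs with 1 row(s) of r.
- l (stu_id=1) has no partner → excluded.
- l (stu_id=8) pairs with 1 row(s) of r.
After projecting and ordering:
r.stu_id | r.course | l.stu_id
8 | Stats | 8
8 | Stats | 8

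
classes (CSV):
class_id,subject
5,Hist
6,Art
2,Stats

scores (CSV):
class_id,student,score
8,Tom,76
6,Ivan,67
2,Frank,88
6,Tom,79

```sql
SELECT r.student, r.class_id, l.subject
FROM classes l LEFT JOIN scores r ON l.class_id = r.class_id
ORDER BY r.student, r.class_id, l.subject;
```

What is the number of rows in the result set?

LEFT JOIN keeps every row from `classes`; unmatched rows get NULL for `scores`'s columns.
Matching on l.class_id = r.class_id.
Matched pairs: 3; unmatched l rows kept: 1.
Total: 3 matched + 1 padded = 4 rows.

4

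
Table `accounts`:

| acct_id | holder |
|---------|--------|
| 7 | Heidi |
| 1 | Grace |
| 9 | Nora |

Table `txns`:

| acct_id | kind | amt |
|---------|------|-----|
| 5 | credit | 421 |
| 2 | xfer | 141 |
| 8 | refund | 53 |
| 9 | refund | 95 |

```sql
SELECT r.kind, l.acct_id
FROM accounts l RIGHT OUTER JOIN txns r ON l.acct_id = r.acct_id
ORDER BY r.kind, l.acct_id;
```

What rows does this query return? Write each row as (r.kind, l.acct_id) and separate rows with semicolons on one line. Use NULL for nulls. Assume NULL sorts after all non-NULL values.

(credit, NULL); (refund, 9); (refund, NULL); (xfer, NULL)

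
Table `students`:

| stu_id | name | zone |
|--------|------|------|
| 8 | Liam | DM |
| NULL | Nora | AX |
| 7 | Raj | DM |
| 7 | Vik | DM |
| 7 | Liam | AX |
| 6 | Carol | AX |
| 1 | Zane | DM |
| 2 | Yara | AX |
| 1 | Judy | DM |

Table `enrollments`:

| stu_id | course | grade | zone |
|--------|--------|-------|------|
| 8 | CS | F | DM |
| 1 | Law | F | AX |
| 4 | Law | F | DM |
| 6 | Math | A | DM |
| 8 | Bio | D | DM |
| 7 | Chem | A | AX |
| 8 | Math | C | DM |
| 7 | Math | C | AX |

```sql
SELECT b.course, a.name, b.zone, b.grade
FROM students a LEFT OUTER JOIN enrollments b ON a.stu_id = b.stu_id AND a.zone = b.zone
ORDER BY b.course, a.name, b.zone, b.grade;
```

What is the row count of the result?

12

LEFT JOIN keeps every row from `students`; unmatched rows get NULL for `enrollments`'s columns.
Matching on a.stu_id = b.stu_id AND a.zone = b.zone. A NULL in a compared column never satisfies the condition.
- a row (stu_id=8, zone=DM): matches 3 b row(s) → 3 output row(s).
- a row (stu_id=NULL, zone=AX): no match → kept, b columns NULL.
- a row (stu_id=7, zone=DM): no match → kept, b columns NULL.
- a row (stu_id=7, zone=DM): no match → kept, b columns NULL.
- a row (stu_id=7, zone=AX): matches 2 b row(s) → 2 output row(s).
- a row (stu_id=6, zone=AX): no match → kept, b columns NULL.
- a row (stu_id=1, zone=DM): no match → kept, b columns NULL.
- a row (stu_id=2, zone=AX): no match → kept, b columns NULL.
- a row (stu_id=1, zone=DM): no match → kept, b columns NULL.
Total: 5 matched + 7 padded = 12 rows.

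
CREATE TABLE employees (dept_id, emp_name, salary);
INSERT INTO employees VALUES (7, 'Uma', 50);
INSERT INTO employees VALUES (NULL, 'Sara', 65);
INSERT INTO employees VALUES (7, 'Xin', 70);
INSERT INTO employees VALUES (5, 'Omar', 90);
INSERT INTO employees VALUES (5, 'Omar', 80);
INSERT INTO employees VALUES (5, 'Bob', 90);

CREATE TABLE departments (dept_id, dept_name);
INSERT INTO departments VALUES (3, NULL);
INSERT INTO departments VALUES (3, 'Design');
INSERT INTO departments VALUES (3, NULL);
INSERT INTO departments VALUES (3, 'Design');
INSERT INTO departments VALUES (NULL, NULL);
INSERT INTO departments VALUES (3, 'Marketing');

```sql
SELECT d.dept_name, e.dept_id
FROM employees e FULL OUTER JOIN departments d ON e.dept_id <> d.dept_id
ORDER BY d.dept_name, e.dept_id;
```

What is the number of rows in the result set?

FULL OUTER JOIN keeps every row from both sides; unmatched rows get NULL for the other side's columns.
Matching on e.dept_id <> d.dept_id. A NULL in a compared column never satisfies the condition.
- e row (dept_id=7): matches 5 d row(s) → 5 output row(s).
- e row (dept_id=NULL): no match → kept, d columns NULL.
- e row (dept_id=7): matches 5 d row(s) → 5 output row(s).
- e row (dept_id=5): matches 5 d row(s) → 5 output row(s).
- e row (dept_id=5): matches 5 d row(s) → 5 output row(s).
- e row (dept_id=5): matches 5 d row(s) → 5 output row(s).
- 1 d row(s) had no e match → kept, e columns NULL.
Total: 25 matched + 2 padded = 27 rows.

27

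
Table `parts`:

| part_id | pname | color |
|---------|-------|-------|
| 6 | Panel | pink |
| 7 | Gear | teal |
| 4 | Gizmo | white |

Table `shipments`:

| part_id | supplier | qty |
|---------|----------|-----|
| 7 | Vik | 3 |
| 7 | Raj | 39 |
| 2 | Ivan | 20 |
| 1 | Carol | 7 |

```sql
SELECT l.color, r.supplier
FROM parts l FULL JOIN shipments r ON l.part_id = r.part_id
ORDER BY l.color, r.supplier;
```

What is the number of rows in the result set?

6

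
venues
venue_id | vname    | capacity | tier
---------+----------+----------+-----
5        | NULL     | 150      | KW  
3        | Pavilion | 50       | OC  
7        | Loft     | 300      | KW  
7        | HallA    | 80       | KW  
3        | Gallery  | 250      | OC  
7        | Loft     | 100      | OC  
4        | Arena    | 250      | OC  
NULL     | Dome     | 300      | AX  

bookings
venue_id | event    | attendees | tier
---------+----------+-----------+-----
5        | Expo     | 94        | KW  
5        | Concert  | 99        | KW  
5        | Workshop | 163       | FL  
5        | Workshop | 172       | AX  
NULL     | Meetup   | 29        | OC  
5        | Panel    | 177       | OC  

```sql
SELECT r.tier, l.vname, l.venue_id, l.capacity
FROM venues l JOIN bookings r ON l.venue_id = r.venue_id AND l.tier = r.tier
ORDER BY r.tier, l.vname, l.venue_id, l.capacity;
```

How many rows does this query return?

INNER JOIN keeps only pairs where the ON condition holds.
Matching on l.venue_id = r.venue_id AND l.tier = r.tier. A NULL in a compared column never satisfies the condition.
- l[0] venue_id=5, tier=KW → 2 match(es) in r → 2 row(s).
- l[1] venue_id=3, tier=OC → no match; dropped.
- l[2] venue_id=7, tier=KW → no match; dropped.
- l[3] venue_id=7, tier=KW → no match; dropped.
- l[4] venue_id=3, tier=OC → no match; dropped.
- l[5] venue_id=7, tier=OC → no match; dropped.
- l[6] venue_id=4, tier=OC → no match; dropped.
- l[7] venue_id=NULL, tier=AX → no match; dropped.
Total: 2 rows.

2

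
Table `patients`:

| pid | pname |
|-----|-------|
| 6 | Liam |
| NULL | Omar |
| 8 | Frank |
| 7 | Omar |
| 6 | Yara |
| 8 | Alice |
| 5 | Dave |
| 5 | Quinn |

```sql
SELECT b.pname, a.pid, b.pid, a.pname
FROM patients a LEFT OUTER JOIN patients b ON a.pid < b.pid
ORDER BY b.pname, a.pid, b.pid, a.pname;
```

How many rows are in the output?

21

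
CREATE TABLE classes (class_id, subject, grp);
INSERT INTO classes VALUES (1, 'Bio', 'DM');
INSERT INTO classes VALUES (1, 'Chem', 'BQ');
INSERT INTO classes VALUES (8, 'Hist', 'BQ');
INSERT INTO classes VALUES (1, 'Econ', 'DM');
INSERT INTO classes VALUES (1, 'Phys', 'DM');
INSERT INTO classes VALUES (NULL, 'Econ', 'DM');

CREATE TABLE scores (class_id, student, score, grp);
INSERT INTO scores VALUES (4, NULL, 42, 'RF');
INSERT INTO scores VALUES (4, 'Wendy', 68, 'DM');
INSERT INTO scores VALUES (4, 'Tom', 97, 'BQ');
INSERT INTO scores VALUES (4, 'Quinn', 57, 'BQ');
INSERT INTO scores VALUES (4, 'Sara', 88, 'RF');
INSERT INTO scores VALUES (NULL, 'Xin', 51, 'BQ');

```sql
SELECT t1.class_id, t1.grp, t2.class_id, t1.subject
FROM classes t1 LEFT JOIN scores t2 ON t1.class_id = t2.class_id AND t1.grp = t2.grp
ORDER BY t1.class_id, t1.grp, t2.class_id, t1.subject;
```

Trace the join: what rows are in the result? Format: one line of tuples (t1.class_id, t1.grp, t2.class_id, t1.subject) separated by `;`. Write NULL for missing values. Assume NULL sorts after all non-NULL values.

(1, BQ, NULL, Chem); (1, DM, NULL, Bio); (1, DM, NULL, Econ); (1, DM, NULL, Phys); (8, BQ, NULL, Hist); (NULL, DM, NULL, Econ)

LEFT JOIN keeps every row from `classes`; unmatched rows get NULL for `scores`'s columns.
Matching on t1.class_id = t2.class_id AND t1.grp = t2.grp. A NULL in a compared column never satisfies the condition.
- t1 (class_id=1, grp=DM) has no partner → padded with NULL.
- t1 (class_id=1, grp=BQ) has no partner → padded with NULL.
- t1 (class_id=8, grp=BQ) has no partner → padded with NULL.
- t1 (class_id=1, grp=DM) has no partner → padded with NULL.
- t1 (class_id=1, grp=DM) has no partner → padded with NULL.
- t1 (class_id=NULL, grp=DM) has no partner → padded with NULL.
After projecting and ordering:
t1.class_id | t1.grp | t2.class_id | t1.subject
1 | BQ | NULL | Chem
1 | DM | NULL | Bio
1 | DM | NULL | Econ
1 | DM | NULL | Phys
8 | BQ | NULL | Hist
NULL | DM | NULL | Econ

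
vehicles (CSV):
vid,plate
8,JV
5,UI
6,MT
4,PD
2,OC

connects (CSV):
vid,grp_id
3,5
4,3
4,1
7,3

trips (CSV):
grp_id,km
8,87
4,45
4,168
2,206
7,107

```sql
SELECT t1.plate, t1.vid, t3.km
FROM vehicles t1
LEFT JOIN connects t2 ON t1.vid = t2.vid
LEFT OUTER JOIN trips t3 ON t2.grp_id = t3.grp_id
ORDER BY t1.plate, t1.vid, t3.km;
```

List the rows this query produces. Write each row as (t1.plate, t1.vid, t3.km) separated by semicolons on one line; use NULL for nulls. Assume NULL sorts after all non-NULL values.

Step 1 — t1 LEFT JOIN t2 on vid → 6 row(s).
Then LEFT JOIN `trips t3` on grp_id: each of those 6 rows is kept; rows whose t2.grp_id has no match in t3 get NULL for t3's columns.

(JV, 8, NULL); (MT, 6, NULL); (OC, 2, NULL); (PD, 4, NULL); (PD, 4, NULL); (UI, 5, NULL)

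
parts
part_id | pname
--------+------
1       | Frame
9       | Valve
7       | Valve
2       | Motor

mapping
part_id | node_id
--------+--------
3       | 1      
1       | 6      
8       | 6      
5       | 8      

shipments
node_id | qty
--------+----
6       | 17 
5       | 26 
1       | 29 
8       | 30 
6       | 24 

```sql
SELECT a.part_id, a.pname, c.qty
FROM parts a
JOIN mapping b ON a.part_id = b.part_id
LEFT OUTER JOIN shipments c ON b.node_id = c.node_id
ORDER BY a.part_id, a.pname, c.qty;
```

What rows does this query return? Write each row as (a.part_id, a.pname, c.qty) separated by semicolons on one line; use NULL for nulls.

(1, Frame, 17); (1, Frame, 24)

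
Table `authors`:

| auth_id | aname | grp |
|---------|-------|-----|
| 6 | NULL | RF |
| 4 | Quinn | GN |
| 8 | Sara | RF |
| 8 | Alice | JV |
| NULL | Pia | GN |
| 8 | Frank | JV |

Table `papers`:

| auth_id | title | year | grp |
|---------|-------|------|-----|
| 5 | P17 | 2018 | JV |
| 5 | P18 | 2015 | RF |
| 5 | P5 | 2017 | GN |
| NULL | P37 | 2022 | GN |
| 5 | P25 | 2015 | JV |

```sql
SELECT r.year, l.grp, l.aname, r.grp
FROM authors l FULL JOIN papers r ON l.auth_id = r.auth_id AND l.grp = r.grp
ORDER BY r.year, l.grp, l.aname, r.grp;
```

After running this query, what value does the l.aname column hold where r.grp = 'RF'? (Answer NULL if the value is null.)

FULL OUTER JOIN keeps every row from both sides; unmatched rows get NULL for the other side's columns.
Matching on l.auth_id = r.auth_id AND l.grp = r.grp. A NULL in a compared column never satisfies the condition.
- l (auth_id=6, grp=RF) has no partner → padded with NULL.
- l (auth_id=4, grp=GN) has no partner → padded with NULL.
- l (auth_id=8, grp=RF) has no partner → padded with NULL.
- l (auth_id=8, grp=JV) has no partner → padded with NULL.
- l (auth_id=NULL, grp=GN) has no partner → padded with NULL.
- l (auth_id=8, grp=JV) has no partner → padded with NULL.
- 5 r row(s) had no l match → kept, l columns NULL.

NULL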